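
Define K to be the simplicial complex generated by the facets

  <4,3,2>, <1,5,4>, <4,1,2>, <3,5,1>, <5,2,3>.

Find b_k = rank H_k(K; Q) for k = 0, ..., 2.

b_0 = 1, b_1 = 1, b_2 = 0.

Fix the vertex order 1 < 2 < 3 < 4 < 5 and write every simplex with vertices in increasing order. Then dim K = 2 and the simplices of K are:

  0-simplices (5): [1], [2], [3], [4], [5]
  1-simplices (10): [1,2], [1,3], [1,4], [1,5], [2,3], [2,4], [2,5], [3,4], [3,5], [4,5]
  2-simplices (5): [1,2,4], [1,3,5], [1,4,5], [2,3,4], [2,3,5]

so the chain groups are C_0 ≅ Z^5, C_1 ≅ Z^10, C_2 ≅ Z^5.

The boundary map ∂_1: C_1 → C_0 is given by ∂[p,q] = [q] − [p]. For instance
  ∂[3,5] = [5] − [3].
The resulting 5×10 matrix has rank 4, and its Smith normal form has invariant factors (1,1,1,1).

The boundary map ∂_2: C_2 → C_1 sends each 2-simplex [p,q,r] to [q,r] − [p,r] + [p,q]. For instance
  ∂[1,3,5] = [3,5] − [1,5] + [1,3],
  ∂[1,2,4] = [2,4] − [1,4] + [1,2].
As a 10×5 matrix over Z this has rank 5, with invariant factors (1,1,1,1,1).

From H_k ≅ ker(∂_k) / im(∂_{k+1}) we obtain:

  H_0: rank C_0 − rank ∂_1 = 5 − 4 = 1, and the invariant factors of ∂_1 are all 1, so H_0 = Z.
  H_1: rank ker ∂_1 − rank ∂_2 = (10 − 4) − 5 = 1, and the invariant factors of ∂_2 are all 1, so H_1 = Z.
  H_2: rank ker ∂_2 − rank ∂_3 = (5 − 5) − 0 = 0, and there is no ∂_3, so H_2 = 0.

(K is a triangulation of the Möbius band.)

Hence the Betti numbers are b_0 = 1, b_1 = 1, b_2 = 0.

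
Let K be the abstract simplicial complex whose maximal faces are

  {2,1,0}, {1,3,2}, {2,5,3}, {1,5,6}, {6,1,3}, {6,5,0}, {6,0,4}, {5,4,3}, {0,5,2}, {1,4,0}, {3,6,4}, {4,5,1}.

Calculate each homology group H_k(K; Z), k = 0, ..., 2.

We work with the vertex ordering 0 < 1 < 2 < 3 < 4 < 5 < 6. The simplices of K, each written with vertices in increasing order, are:

  0-simplices (7): [0], [1], [2], [3], [4], [5], [6]
  1-simplices (18): [0,1], [0,2], [0,4], [0,5], [0,6], [1,2], [1,3], [1,4], [1,5], [1,6], [2,3], [2,5], [3,4], [3,5], [3,6], [4,5], [4,6], [5,6]
  2-simplices (12): [0,1,2], [0,1,4], [0,2,5], [0,4,6], [0,5,6], [1,2,3], [1,3,6], [1,4,5], [1,5,6], [2,3,5], [3,4,5], [3,4,6]

Hence C_0 ≅ Z^7, C_1 ≅ Z^18, C_2 ≅ Z^12.

∂_1: C_1 → C_0 sends each edge [p,q] (with p < q) to q − p.
This gives a 7×18 integer matrix of rank 6; reducing to Smith normal form yields diagonal entries (1,1,1,1,1,1).

Boundary ∂_2: C_2 → C_1 acts by ∂[p,q,r] = [q,r] − [p,r] + [p,q]. For instance
  ∂[1,4,5] = [4,5] − [1,5] + [1,4],
  ∂[0,1,2] = [1,2] − [0,2] + [0,1].
This gives a 18×12 integer matrix of rank 12; reducing to Smith normal form yields diagonal entries (1,1,1,1,1,1,1,1,1,1,1,2).

From H_k ≅ ker(∂_k) / im(∂_{k+1}) we obtain:

  H_0: rank C_0 − rank ∂_1 = 7 − 6 = 1, and the invariant factors of ∂_1 are all 1, so H_0 ≅ Z.
  H_1: rank ker ∂_1 − rank ∂_2 = (18 − 6) − 12 = 0, and ∂_2 has invariant factor 2 > 1, so H_1 ≅ Z/2Z.
  H_2: rank ker ∂_2 − rank ∂_3 = (12 − 12) − 0 = 0, and there is no ∂_3, so H_2 ≅ 0.

H_0 ≅ Z,  H_1 ≅ Z/2Z,  H_2 = 0.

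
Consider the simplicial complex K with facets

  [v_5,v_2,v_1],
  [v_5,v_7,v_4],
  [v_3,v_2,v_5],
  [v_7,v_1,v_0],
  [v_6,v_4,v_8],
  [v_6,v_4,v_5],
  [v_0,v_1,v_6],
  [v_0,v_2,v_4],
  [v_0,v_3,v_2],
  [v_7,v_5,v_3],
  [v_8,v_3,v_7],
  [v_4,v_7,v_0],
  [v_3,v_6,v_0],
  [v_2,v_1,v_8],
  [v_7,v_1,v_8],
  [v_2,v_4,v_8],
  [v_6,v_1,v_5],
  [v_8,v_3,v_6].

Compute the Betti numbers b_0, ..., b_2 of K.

Fix the vertex order v_0 < v_1 < v_2 < v_3 < v_4 < v_5 < v_6 < v_7 < v_8 and write every simplex with vertices in increasing order. Then dim K = 2 and the simplices of K are:

  0-simplices (9): [v_0], [v_1], [v_2], [v_3], [v_4], [v_5], [v_6], [v_7], [v_8]
  1-simplices (27): (27 of them)
  2-simplices (18): (18 of them)

giving chain groups C_0 ≅ Z^9, C_1 ≅ Z^27, C_2 ≅ Z^18.

Boundary ∂_1: C_1 → C_0 sends each edge [p,q] (with p < q) to q − p.
The resulting 9×27 matrix has rank 8, and its Smith normal form has invariant factors (1,1,1,1,1,1,1,1).

The boundary map ∂_2: C_2 → C_1 acts by ∂[p,q,r] = [q,r] − [p,r] + [p,q]. For instance
  ∂[v_1,v_2,v_5] = [v_2,v_5] − [v_1,v_5] + [v_1,v_2],
  ∂[v_4,v_5,v_7] = [v_5,v_7] − [v_4,v_7] + [v_4,v_5].
This gives a 27×18 integer matrix of rank 17; reducing to Smith normal form yields diagonal entries (1,1,1,1,1,1,1,1,1,1,1,1,1,1,1,1,1).

Computing H_k = (kernel of ∂_k) / (image of ∂_{k+1}):

  H_0: rank C_0 − rank ∂_1 = 9 − 8 = 1, and the invariant factors of ∂_1 are all 1, so H_0 ≅ Z.
  H_1: rank ker ∂_1 − rank ∂_2 = (27 − 8) − 17 = 2, and the invariant factors of ∂_2 are all 1, so H_1 ≅ Z^2.
  H_2: rank ker ∂_2 − rank ∂_3 = (18 − 17) − 0 = 1, and there is no ∂_3, so H_2 ≅ Z.

As a check, the Euler characteristic is 9 − 27 + 18 = 0, which agrees with 1 − 2 + 1 = 0.

Hence the Betti numbers are b_0 = 1, b_1 = 2, b_2 = 1.

b_0 = 1, b_1 = 2, b_2 = 1.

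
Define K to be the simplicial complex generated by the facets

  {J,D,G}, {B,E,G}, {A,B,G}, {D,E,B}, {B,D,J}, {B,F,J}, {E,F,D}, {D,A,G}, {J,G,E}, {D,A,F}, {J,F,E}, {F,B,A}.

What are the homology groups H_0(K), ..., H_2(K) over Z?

H_0 = Z,  H_1 = Z/2,  H_2 = 0.

We work with the vertex ordering A < B < D < E < F < G < J. The simplices of K, each written with vertices in increasing order, are:

  0-simplices (7): A, B, D, E, F, G, J
  1-simplices (18): AB, AD, AF, AG, BD, BE, BF, BG, BJ, DE, DF, DG, DJ, EF, EG, EJ, FJ, GJ
  2-simplices (12): ABF, ABG, ADF, ADG, BDE, BDJ, BEG, BFJ, DEF, DGJ, EFJ, EGJ

giving chain groups C_0 ≅ Z^7, C_1 ≅ Z^18, C_2 ≅ Z^12.

The boundary map ∂_1: C_1 → C_0 sends each edge [p,q] (with p < q) to q − p.
This gives a 7×18 integer matrix of rank 6; reducing to Smith normal form yields diagonal entries (1,1,1,1,1,1).

Boundary ∂_2: C_2 → C_1 sends each 2-simplex [p,q,r] to [q,r] − [p,r] + [p,q]. For instance
  ∂BDJ = DJ − BJ + BD,
  ∂BDE = DE − BE + BD.
The 18×12 boundary matrix has rank 12 and Smith normal form diag(1,1,1,1,1,1,1,1,1,1,1,2).

Computing H_k = (kernel of ∂_k) / (image of ∂_{k+1}):

  H_0: rank C_0 − rank ∂_1 = 7 − 6 = 1, and the invariant factors of ∂_1 are all 1, so H_0 = Z.
  H_1: rank ker ∂_1 − rank ∂_2 = (18 − 6) − 12 = 0, and ∂_2 has invariant factor 2 > 1, so H_1 = Z/2.
  H_2: rank ker ∂_2 − rank ∂_3 = (12 − 12) − 0 = 0, and there is no ∂_3, so H_2 = 0.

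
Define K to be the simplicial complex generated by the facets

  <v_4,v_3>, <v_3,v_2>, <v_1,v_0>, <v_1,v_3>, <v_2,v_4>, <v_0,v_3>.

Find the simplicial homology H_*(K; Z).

We work with the vertex ordering v_0 < v_1 < v_2 < v_3 < v_4. The simplices of K, each written with vertices in increasing order, are:

  0-simplices (5): [v_0], [v_1], [v_2], [v_3], [v_4]
  1-simplices (6): [v_0,v_1], [v_0,v_3], [v_1,v_3], [v_2,v_3], [v_2,v_4], [v_3,v_4]

giving chain groups C_0 ≅ Z^5, C_1 ≅ Z^6.

Boundary ∂_1: C_1 → C_0 maps an edge to its endpoints' difference, ∂[p,q] = q − p.
The 5×6 boundary matrix has rank 4 and Smith normal form diag(1,1,1,1).

Reading off H_k = ker ∂_k / im ∂_{k+1}:

  H_0: rank C_0 − rank ∂_1 = 5 − 4 = 1, and the invariant factors of ∂_1 are all 1, so H_0 = Z.
  H_1: rank ker ∂_1 − rank ∂_2 = (6 − 4) − 0 = 2, and there is no ∂_2, so H_1 = Z^2.

As a check, the Euler characteristic is 5 − 6 = -1, which agrees with 1 − 2 = -1.
(K is a triangulation of a wedge of 2 circles.)

H_0 = Z,  H_1 = Z^2.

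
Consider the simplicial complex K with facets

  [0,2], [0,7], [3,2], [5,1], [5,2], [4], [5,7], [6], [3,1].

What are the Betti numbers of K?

b_0 = 3, b_1 = 2.

We work with the vertex ordering 0 < 1 < 2 < 3 < 4 < 5 < 6 < 7. The simplices of K, each written with vertices in increasing order, are:

  0-simplices (8): [0], [1], [2], [3], [4], [5], [6], [7]
  1-simplices (7): [0,2], [0,7], [1,3], [1,5], [2,3], [2,5], [5,7]

giving chain groups C_0 ≅ Z^8, C_1 ≅ Z^7.

Boundary ∂_1: C_1 → C_0 sends each edge [p,q] (with p < q) to q − p. For instance
  ∂[1,5] = [5] − [1].
As a 8×7 matrix over Z this has rank 5, with invariant factors (1,1,1,1,1).

Reading off H_k = ker ∂_k / im ∂_{k+1}:

  H_0: rank C_0 − rank ∂_1 = 8 − 5 = 3, and the invariant factors of ∂_1 are all 1, so H_0 ≅ Z^3.
  H_1: rank ker ∂_1 − rank ∂_2 = (7 − 5) − 0 = 2, and there is no ∂_2, so H_1 ≅ Z^2.

Hence the Betti numbers are b_0 = 3, b_1 = 2.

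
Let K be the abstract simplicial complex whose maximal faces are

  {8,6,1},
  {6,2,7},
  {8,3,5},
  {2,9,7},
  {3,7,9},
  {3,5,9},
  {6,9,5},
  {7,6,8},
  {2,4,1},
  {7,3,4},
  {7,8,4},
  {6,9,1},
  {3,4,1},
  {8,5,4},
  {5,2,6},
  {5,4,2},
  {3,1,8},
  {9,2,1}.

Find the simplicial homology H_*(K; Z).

Fix the vertex order 1 < 2 < 3 < 4 < 5 < 6 < 7 < 8 < 9 and write every simplex with vertices in increasing order. Then dim K = 2 and the simplices of K are:

  0-simplices (9): [1], [2], [3], [4], [5], [6], [7], [8], [9]
  1-simplices (27): (27 of them)
  2-simplices (18): [1,2,4], [1,2,9], [1,3,4], [1,3,8], [1,6,8], [1,6,9], [2,4,5], [2,5,6], [2,6,7], [2,7,9], [3,4,7], [3,5,8], [3,5,9], [3,7,9], [4,5,8], [4,7,8], [5,6,9], [6,7,8]

so the chain groups are C_0 ≅ Z^9, C_1 ≅ Z^27, C_2 ≅ Z^18.

∂_1: C_1 → C_0 is given by ∂[p,q] = [q] − [p]. For instance
  ∂[2,5] = [5] − [2].
The resulting 9×27 matrix has rank 8, and its Smith normal form has invariant factors (1,1,1,1,1,1,1,1).

Boundary ∂_2: C_2 → C_1 acts by ∂[p,q,r] = [q,r] − [p,r] + [p,q]. For instance
  ∂[2,5,6] = [5,6] − [2,6] + [2,5],
  ∂[1,2,9] = [2,9] − [1,9] + [1,2].
As a 27×18 matrix over Z this has rank 18, with invariant factors (1,1,1,1,1,1,1,1,1,1,1,1,1,1,1,1,1,2).

Computing H_k = (kernel of ∂_k) / (image of ∂_{k+1}):

  H_0: rank C_0 − rank ∂_1 = 9 − 8 = 1, and the invariant factors of ∂_1 are all 1, so H_0 ≅ Z.
  H_1: rank ker ∂_1 − rank ∂_2 = (27 − 8) − 18 = 1, and ∂_2 has invariant factor 2 > 1, so H_1 ≅ Z ⊕ Z/2Z.
  H_2: rank ker ∂_2 − rank ∂_3 = (18 − 18) − 0 = 0, and there is no ∂_3, so H_2 ≅ 0.

(K is a triangulation of the Klein bottle.)

H_0 ≅ Z,  H_1 ≅ Z ⊕ Z/2Z,  H_2 = 0.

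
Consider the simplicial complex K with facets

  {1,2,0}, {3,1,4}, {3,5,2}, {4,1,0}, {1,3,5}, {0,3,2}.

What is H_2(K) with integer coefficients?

Take the total order 0 < 1 < 2 < 3 < 4 < 5 on the vertex set. Then K (dimension 2) consists of the simplices:

  0-simplices (6): [0], [1], [2], [3], [4], [5]
  1-simplices (12): [0,1], [0,2], [0,3], [0,4], [1,2], [1,3], [1,4], [1,5], [2,3], [2,5], [3,4], [3,5]
  2-simplices (6): [0,1,2], [0,1,4], [0,2,3], [1,3,4], [1,3,5], [2,3,5]

so the chain groups are C_0 ≅ Z^6, C_1 ≅ Z^12, C_2 ≅ Z^6.

∂_1: C_1 → C_0 maps an edge to its endpoints' difference, ∂[p,q] = q − p.
The 6×12 boundary matrix has rank 5 and Smith normal form diag(1,1,1,1,1).

The boundary map ∂_2: C_2 → C_1 maps a triangle to the signed sum of its edges. For instance
  ∂[1,3,4] = [3,4] − [1,4] + [1,3],
  ∂[1,3,5] = [3,5] − [1,5] + [1,3].
This gives a 12×6 integer matrix of rank 6; reducing to Smith normal form yields diagonal entries (1,1,1,1,1,1).

Computing H_k = (kernel of ∂_k) / (image of ∂_{k+1}):

  H_2: rank ker ∂_2 − rank ∂_3 = (6 − 6) − 0 = 0, and there is no ∂_3, so H_2 = 0.

H_2 ≅ 0.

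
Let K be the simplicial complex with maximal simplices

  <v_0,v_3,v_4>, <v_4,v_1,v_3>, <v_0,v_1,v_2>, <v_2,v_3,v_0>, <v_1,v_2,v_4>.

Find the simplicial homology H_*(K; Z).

H_0 ≅ Z,  H_1 ≅ Z,  H_2 = 0.

Order the vertices as v_0 < v_1 < v_2 < v_3 < v_4. Listing each simplex with vertices in this order, K has dimension 2 with simplices:

  0-simplices (5): [v_0], [v_1], [v_2], [v_3], [v_4]
  1-simplices (10): [v_0,v_1], [v_0,v_2], [v_0,v_3], [v_0,v_4], [v_1,v_2], [v_1,v_3], [v_1,v_4], [v_2,v_3], [v_2,v_4], [v_3,v_4]
  2-simplices (5): [v_0,v_1,v_2], [v_0,v_2,v_3], [v_0,v_3,v_4], [v_1,v_2,v_4], [v_1,v_3,v_4]

Hence C_0 ≅ Z^5, C_1 ≅ Z^10, C_2 ≅ Z^5.

The boundary map ∂_1: C_1 → C_0 is given by ∂[p,q] = [q] − [p]. For instance
  ∂[v_2,v_3] = [v_3] − [v_2].
As a 5×10 matrix over Z this has rank 4, with invariant factors (1,1,1,1).

Boundary ∂_2: C_2 → C_1 maps a triangle to the signed sum of its edges. For instance
  ∂[v_1,v_2,v_4] = [v_2,v_4] − [v_1,v_4] + [v_1,v_2],
  ∂[v_0,v_1,v_2] = [v_1,v_2] − [v_0,v_2] + [v_0,v_1].
This gives a 10×5 integer matrix of rank 5; reducing to Smith normal form yields diagonal entries (1,1,1,1,1).

Now H_k = ker ∂_k / im ∂_{k+1}, so:

  H_0: rank C_0 − rank ∂_1 = 5 − 4 = 1, and the invariant factors of ∂_1 are all 1, so H_0 ≅ Z.
  H_1: rank ker ∂_1 − rank ∂_2 = (10 − 4) − 5 = 1, and the invariant factors of ∂_2 are all 1, so H_1 ≅ Z.
  H_2: rank ker ∂_2 − rank ∂_3 = (5 − 5) − 0 = 0, and there is no ∂_3, so H_2 ≅ 0.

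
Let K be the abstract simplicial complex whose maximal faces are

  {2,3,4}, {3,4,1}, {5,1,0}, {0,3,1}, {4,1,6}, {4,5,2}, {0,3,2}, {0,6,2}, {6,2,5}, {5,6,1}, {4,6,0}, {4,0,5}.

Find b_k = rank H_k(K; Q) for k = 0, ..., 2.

Fix the vertex order 0 < 1 < 2 < 3 < 4 < 5 < 6 and write every simplex with vertices in increasing order. Then dim K = 2 and the simplices of K are:

  0-simplices (7): [0], [1], [2], [3], [4], [5], [6]
  1-simplices (18): [0,1], [0,2], [0,3], [0,4], [0,5], [0,6], [1,3], [1,4], [1,5], [1,6], [2,3], [2,4], [2,5], [2,6], [3,4], [4,5], [4,6], [5,6]
  2-simplices (12): [0,1,3], [0,1,5], [0,2,3], [0,2,6], [0,4,5], [0,4,6], [1,3,4], [1,4,6], [1,5,6], [2,3,4], [2,4,5], [2,5,6]

Hence C_0 ≅ Z^7, C_1 ≅ Z^18, C_2 ≅ Z^12.

The boundary map ∂_1: C_1 → C_0 is given by ∂[p,q] = [q] − [p].
The resulting 7×18 matrix has rank 6, and its Smith normal form has invariant factors (1,1,1,1,1,1).

∂_2: C_2 → C_1 acts by ∂[p,q,r] = [q,r] − [p,r] + [p,q]. For instance
  ∂[1,5,6] = [5,6] − [1,6] + [1,5],
  ∂[2,3,4] = [3,4] − [2,4] + [2,3].
The 18×12 boundary matrix has rank 12 and Smith normal form diag(1,1,1,1,1,1,1,1,1,1,1,2).

Computing H_k = (kernel of ∂_k) / (image of ∂_{k+1}):

  H_0: rank C_0 − rank ∂_1 = 7 − 6 = 1, and the invariant factors of ∂_1 are all 1, so H_0 ≅ Z.
  H_1: rank ker ∂_1 − rank ∂_2 = (18 − 6) − 12 = 0, and ∂_2 has invariant factor 2 > 1, so H_1 ≅ Z/2Z.
  H_2: rank ker ∂_2 − rank ∂_3 = (12 − 12) − 0 = 0, and there is no ∂_3, so H_2 ≅ 0.

As a check, the Euler characteristic is 7 − 18 + 12 = 1, which agrees with 1 − 0 + 0 = 1.

Hence the Betti numbers are b_0 = 1, b_1 = 0, b_2 = 0.

b_0 = 1, b_1 = 0, b_2 = 0.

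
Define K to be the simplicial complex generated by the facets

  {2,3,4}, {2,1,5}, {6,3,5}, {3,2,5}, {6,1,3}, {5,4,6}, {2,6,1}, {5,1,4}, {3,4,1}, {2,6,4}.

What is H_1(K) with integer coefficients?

Order the vertices as 1 < 2 < 3 < 4 < 5 < 6. Listing each simplex with vertices in this order, K has dimension 2 with simplices:

  0-simplices (6): [1], [2], [3], [4], [5], [6]
  1-simplices (15): [1,2], [1,3], [1,4], [1,5], [1,6], [2,3], [2,4], [2,5], [2,6], [3,4], [3,5], [3,6], [4,5], [4,6], [5,6]
  2-simplices (10): [1,2,5], [1,2,6], [1,3,4], [1,3,6], [1,4,5], [2,3,4], [2,3,5], [2,4,6], [3,5,6], [4,5,6]

giving chain groups C_0 ≅ Z^6, C_1 ≅ Z^15, C_2 ≅ Z^10.

The boundary map ∂_1: C_1 → C_0 is given by ∂[p,q] = [q] − [p]. For instance
  ∂[3,4] = [4] − [3].
As a 6×15 matrix over Z this has rank 5, with invariant factors (1,1,1,1,1).

The boundary map ∂_2: C_2 → C_1 maps a triangle to the signed sum of its edges. For instance
  ∂[1,2,6] = [2,6] − [1,6] + [1,2],
  ∂[1,3,6] = [3,6] − [1,6] + [1,3].
The resulting 15×10 matrix has rank 10, and its Smith normal form has invariant factors (1,1,1,1,1,1,1,1,1,2).

From H_k ≅ ker(∂_k) / im(∂_{k+1}) we obtain:

  H_1: rank ker ∂_1 − rank ∂_2 = (15 − 5) − 10 = 0, and ∂_2 has invariant factor 2 > 1, so H_1 = Z/2.

H_1 ≅ Z/2.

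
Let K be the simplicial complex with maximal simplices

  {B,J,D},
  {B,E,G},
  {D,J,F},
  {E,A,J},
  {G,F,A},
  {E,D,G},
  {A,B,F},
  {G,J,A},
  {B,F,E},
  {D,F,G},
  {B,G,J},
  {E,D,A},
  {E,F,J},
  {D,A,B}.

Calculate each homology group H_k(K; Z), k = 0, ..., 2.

Fix the vertex order A < B < D < E < F < G < J and write every simplex with vertices in increasing order. Then dim K = 2 and the simplices of K are:

  0-simplices (7): A, B, D, E, F, G, J
  1-simplices (21): AB, AD, AE, AF, AG, AJ, BD, BE, BF, BG, BJ, DE, DF, DG, DJ, EF, EG, EJ, FG, FJ, GJ
  2-simplices (14): ABD, ABF, ADE, AEJ, AFG, AGJ, BDJ, BEF, BEG, BGJ, DEG, DFG, DFJ, EFJ

giving chain groups C_0 ≅ Z^7, C_1 ≅ Z^21, C_2 ≅ Z^14.

Boundary ∂_1: C_1 → C_0 is given by ∂[p,q] = [q] − [p]. For instance
  ∂AD = D − A.
As a 7×21 matrix over Z this has rank 6, with invariant factors (1,1,1,1,1,1).

Boundary ∂_2: C_2 → C_1 acts by ∂[p,q,r] = [q,r] − [p,r] + [p,q]. For instance
  ∂BEF = EF − BF + BE,
  ∂AFG = FG − AG + AF.
As a 21×14 matrix over Z this has rank 13, with invariant factors (1,1,1,1,1,1,1,1,1,1,1,1,1).

Reading off H_k = ker ∂_k / im ∂_{k+1}:

  H_0: rank C_0 − rank ∂_1 = 7 − 6 = 1, and the invariant factors of ∂_1 are all 1, so H_0 = Z.
  H_1: rank ker ∂_1 − rank ∂_2 = (21 − 6) − 13 = 2, and the invariant factors of ∂_2 are all 1, so H_1 = Z^2.
  H_2: rank ker ∂_2 − rank ∂_3 = (14 − 13) − 0 = 1, and there is no ∂_3, so H_2 = Z.

As a check, the Euler characteristic is 7 − 21 + 14 = 0, which agrees with 1 − 2 + 1 = 0.

H_0 ≅ Z,  H_1 ≅ Z^2,  H_2 ≅ Z.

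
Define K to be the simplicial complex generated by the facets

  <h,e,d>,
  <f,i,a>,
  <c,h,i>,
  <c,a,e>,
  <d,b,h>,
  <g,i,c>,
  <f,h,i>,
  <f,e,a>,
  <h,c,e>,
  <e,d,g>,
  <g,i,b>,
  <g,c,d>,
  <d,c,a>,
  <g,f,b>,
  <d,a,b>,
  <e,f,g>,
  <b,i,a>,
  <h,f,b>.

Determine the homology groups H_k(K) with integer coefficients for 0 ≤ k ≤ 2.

We work with the vertex ordering a < b < c < d < e < f < g < h < i. The simplices of K, each written with vertices in increasing order, are:

  0-simplices (9): a, b, c, d, e, f, g, h, i
  1-simplices (27): ab, ac, ad, ae, af, ai, bd, bf, bg, bh, bi, cd, ce, cg, ch, ci, de, dg, dh, ef, eg, eh, fg, fh, fi, gi, hi
  2-simplices (18): abd, abi, acd, ace, aef, afi, bdh, bfg, bfh, bgi, cdg, ceh, cgi, chi, deg, deh, efg, fhi

giving chain groups C_0 ≅ Z^9, C_1 ≅ Z^27, C_2 ≅ Z^18.

Boundary ∂_1: C_1 → C_0 sends each edge [p,q] (with p < q) to q − p. For instance
  ∂ae = e − a.
This gives a 9×27 integer matrix of rank 8; reducing to Smith normal form yields diagonal entries (1,1,1,1,1,1,1,1).

Boundary ∂_2: C_2 → C_1 acts by ∂[p,q,r] = [q,r] − [p,r] + [p,q]. For instance
  ∂ceh = eh − ch + ce,
  ∂bgi = gi − bi + bg.
As a 27×18 matrix over Z this has rank 18, with invariant factors (1,1,1,1,1,1,1,1,1,1,1,1,1,1,1,1,1,2).

From H_k ≅ ker(∂_k) / im(∂_{k+1}) we obtain:

  H_0: rank C_0 − rank ∂_1 = 9 − 8 = 1, and the invariant factors of ∂_1 are all 1, so H_0 ≅ Z.
  H_1: rank ker ∂_1 − rank ∂_2 = (27 − 8) − 18 = 1, and ∂_2 has invariant factor 2 > 1, so H_1 ≅ Z ⊕ Z/2.
  H_2: rank ker ∂_2 − rank ∂_3 = (18 − 18) − 0 = 0, and there is no ∂_3, so H_2 ≅ 0.

As a check, the Euler characteristic is 9 − 27 + 18 = 0, which agrees with 1 − 1 + 0 = 0.
(K is a triangulation of the Klein bottle.)

H_0 = Z,  H_1 = Z ⊕ Z/2,  H_2 = 0.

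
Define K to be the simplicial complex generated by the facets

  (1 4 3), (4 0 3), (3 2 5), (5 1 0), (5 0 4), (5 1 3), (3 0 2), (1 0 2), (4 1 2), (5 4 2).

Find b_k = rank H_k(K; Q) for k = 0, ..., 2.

b_0 = 1, b_1 = 0, b_2 = 0.

Take the total order 0 < 1 < 2 < 3 < 4 < 5 on the vertex set. Then K (dimension 2) consists of the simplices:

  0-simplices (6): [0], [1], [2], [3], [4], [5]
  1-simplices (15): [0,1], [0,2], [0,3], [0,4], [0,5], [1,2], [1,3], [1,4], [1,5], [2,3], [2,4], [2,5], [3,4], [3,5], [4,5]
  2-simplices (10): [0,1,2], [0,1,5], [0,2,3], [0,3,4], [0,4,5], [1,2,4], [1,3,4], [1,3,5], [2,3,5], [2,4,5]

so the chain groups are C_0 ≅ Z^6, C_1 ≅ Z^15, C_2 ≅ Z^10.

∂_1: C_1 → C_0 sends each edge [p,q] (with p < q) to q − p.
The resulting 6×15 matrix has rank 5, and its Smith normal form has invariant factors (1,1,1,1,1).

∂_2: C_2 → C_1 maps a triangle to the signed sum of its edges. For instance
  ∂[1,3,4] = [3,4] − [1,4] + [1,3],
  ∂[1,2,4] = [2,4] − [1,4] + [1,2].
This gives a 15×10 integer matrix of rank 10; reducing to Smith normal form yields diagonal entries (1,1,1,1,1,1,1,1,1,2).

Reading off H_k = ker ∂_k / im ∂_{k+1}:

  H_0: rank C_0 − rank ∂_1 = 6 − 5 = 1, and the invariant factors of ∂_1 are all 1, so H_0 ≅ Z.
  H_1: rank ker ∂_1 − rank ∂_2 = (15 − 5) − 10 = 0, and ∂_2 has invariant factor 2 > 1, so H_1 ≅ Z/2Z.
  H_2: rank ker ∂_2 − rank ∂_3 = (10 − 10) − 0 = 0, and there is no ∂_3, so H_2 ≅ 0.

As a check, the Euler characteristic is 6 − 15 + 10 = 1, which agrees with 1 − 0 + 0 = 1.

Hence the Betti numbers are b_0 = 1, b_1 = 0, b_2 = 0.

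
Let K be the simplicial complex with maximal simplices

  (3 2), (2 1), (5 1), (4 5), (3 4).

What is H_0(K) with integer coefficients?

Fix the vertex order 1 < 2 < 3 < 4 < 5 and write every simplex with vertices in increasing order. Then dim K = 1 and the simplices of K are:

  0-simplices (5): [1], [2], [3], [4], [5]
  1-simplices (5): [1,2], [1,5], [2,3], [3,4], [4,5]

giving chain groups C_0 ≅ Z^5, C_1 ≅ Z^5.

∂_1: C_1 → C_0 sends each edge [p,q] (with p < q) to q − p. For instance
  ∂[4,5] = [5] − [4].
As a 5×5 matrix over Z this has rank 4, with invariant factors (1,1,1,1).

Now H_k = ker ∂_k / im ∂_{k+1}, so:

  H_0: rank C_0 − rank ∂_1 = 5 − 4 = 1, and the invariant factors of ∂_1 are all 1, so H_0 ≅ Z.

H_0 = Z.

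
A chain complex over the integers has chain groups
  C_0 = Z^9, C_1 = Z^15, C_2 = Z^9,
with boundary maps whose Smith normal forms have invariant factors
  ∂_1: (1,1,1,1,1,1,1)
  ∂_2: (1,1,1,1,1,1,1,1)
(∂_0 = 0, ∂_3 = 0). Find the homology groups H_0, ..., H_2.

H_0 = Z^2,  H_1 = 0,  H_2 = Z.

H_0: b_0 = 9 − 0 − 7 = 2; torsion from ∂_1 factors > 1: none. So H_0 = Z^2.
H_1: b_1 = 15 − 7 − 8 = 0; torsion from ∂_2 factors > 1: none. So H_1 = 0.
H_2: b_2 = 9 − 8 − 0 = 1; torsion from ∂_3 factors > 1: none. So H_2 = Z.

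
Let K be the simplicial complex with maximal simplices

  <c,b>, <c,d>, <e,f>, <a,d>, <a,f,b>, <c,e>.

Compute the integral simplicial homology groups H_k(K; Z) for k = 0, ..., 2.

Fix the vertex order a < b < c < d < e < f and write every simplex with vertices in increasing order. Then dim K = 2 and the simplices of K are:

  0-simplices (6): a, b, c, d, e, f
  1-simplices (8): ab, ad, af, bc, bf, cd, ce, ef
  2-simplices (1): abf

giving chain groups C_0 ≅ Z^6, C_1 ≅ Z^8, C_2 ≅ Z^1.

Boundary ∂_1: C_1 → C_0 maps an edge to its endpoints' difference, ∂[p,q] = q − p. For instance
  ∂af = f − a.
This gives a 6×8 integer matrix of rank 5; reducing to Smith normal form yields diagonal entries (1,1,1,1,1).

Boundary ∂_2: C_2 → C_1 sends each 2-simplex [p,q,r] to [q,r] − [p,r] + [p,q]. For instance
  ∂abf = bf − af + ab.
This gives a 8×1 integer matrix of rank 1; reducing to Smith normal form yields diagonal entries (1).

Reading off H_k = ker ∂_k / im ∂_{k+1}:

  H_0: rank C_0 − rank ∂_1 = 6 − 5 = 1, and the invariant factors of ∂_1 are all 1, so H_0 ≅ Z.
  H_1: rank ker ∂_1 − rank ∂_2 = (8 − 5) − 1 = 2, and the invariant factors of ∂_2 are all 1, so H_1 ≅ Z^2.
  H_2: rank ker ∂_2 − rank ∂_3 = (1 − 1) − 0 = 0, and there is no ∂_3, so H_2 ≅ 0.

As a check, the Euler characteristic is 6 − 8 + 1 = -1, which agrees with 1 − 2 + 0 = -1.

H_0 ≅ Z,  H_1 ≅ Z^2,  H_2 = 0.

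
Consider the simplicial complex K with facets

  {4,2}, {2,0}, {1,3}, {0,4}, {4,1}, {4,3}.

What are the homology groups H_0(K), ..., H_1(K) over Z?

H_0 ≅ Z,  H_1 ≅ Z^2.

K has 5 vertices, 6 edges.
rank ∂_0 = 0, rank ∂_1 = 4 ⇒ b_0 = 5 − 0 − 4 = 1; all invariant factors of ∂_1 are 1 so no torsion. So H_0 ≅ Z.
rank ∂_1 = 4, rank ∂_2 = 0 ⇒ b_1 = 6 − 4 − 0 = 2. So H_1 ≅ Z^2.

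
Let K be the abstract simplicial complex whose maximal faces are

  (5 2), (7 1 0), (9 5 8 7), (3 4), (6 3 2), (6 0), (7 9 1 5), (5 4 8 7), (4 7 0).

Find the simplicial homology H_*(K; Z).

We work with the vertex ordering 0 < 1 < 2 < 3 < 4 < 5 < 6 < 7 < 8 < 9. The simplices of K, each written with vertices in increasing order, are:

  0-simplices (10): [0], [1], [2], [3], [4], [5], [6], [7], [8], [9]
  1-simplices (21): [0,1], [0,4], [0,6], [0,7], [1,5], [1,7], [1,9], [2,3], [2,5], [2,6], [3,4], [3,6], [4,5], [4,7], [4,8], [5,7], [5,8], [5,9], [7,8], [7,9], [8,9]
  2-simplices (13): [0,1,7], [0,4,7], [1,5,7], [1,5,9], [1,7,9], [2,3,6], [4,5,7], [4,5,8], [4,7,8], [5,7,8], [5,7,9], [5,8,9], [7,8,9]
  3-simplices (3): [1,5,7,9], [4,5,7,8], [5,7,8,9]

Hence C_0 ≅ Z^10, C_1 ≅ Z^21, C_2 ≅ Z^13, C_3 ≅ Z^3.

Boundary ∂_1: C_1 → C_0 maps an edge to its endpoints' difference, ∂[p,q] = q − p. For instance
  ∂[0,1] = [1] − [0].
As a 10×21 matrix over Z this has rank 9, with invariant factors (1,1,1,1,1,1,1,1,1).

Boundary ∂_2: C_2 → C_1 maps a triangle to the signed sum of its edges. For instance
  ∂[4,5,8] = [5,8] − [4,8] + [4,5],
  ∂[1,5,9] = [5,9] − [1,9] + [1,5].
This gives a 21×13 integer matrix of rank 10; reducing to Smith normal form yields diagonal entries (1,1,1,1,1,1,1,1,1,1).

∂_3: C_3 → C_2 sends each 3-simplex σ to the alternating sum Σ_i (−1)^i (σ with its i-th vertex removed). For instance
  ∂[4,5,7,8] = [5,7,8] − [4,7,8] + [4,5,8] − [4,5,7],
  ∂[1,5,7,9] = [5,7,9] − [1,7,9] + [1,5,9] − [1,5,7].
This gives a 13×3 integer matrix of rank 3; reducing to Smith normal form yields diagonal entries (1,1,1).

From H_k ≅ ker(∂_k) / im(∂_{k+1}) we obtain:

  H_0: rank C_0 − rank ∂_1 = 10 − 9 = 1, and the invariant factors of ∂_1 are all 1, so H_0 ≅ Z.
  H_1: rank ker ∂_1 − rank ∂_2 = (21 − 9) − 10 = 2, and the invariant factors of ∂_2 are all 1, so H_1 ≅ Z^2.
  H_2: rank ker ∂_2 − rank ∂_3 = (13 − 10) − 3 = 0, and the invariant factors of ∂_3 are all 1, so H_2 ≅ 0.
  H_3: rank ker ∂_3 − rank ∂_4 = (3 − 3) − 0 = 0, and there is no ∂_4, so H_3 ≅ 0.

As a check, the Euler characteristic is 10 − 21 + 13 − 3 = -1, which agrees with 1 − 2 + 0 − 0 = -1.

H_0 ≅ Z,  H_1 ≅ Z^2,  H_2 = 0,  H_3 = 0.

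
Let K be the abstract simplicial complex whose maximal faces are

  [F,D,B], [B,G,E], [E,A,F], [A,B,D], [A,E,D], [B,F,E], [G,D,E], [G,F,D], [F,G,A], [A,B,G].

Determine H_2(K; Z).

Order the vertices as A < B < D < E < F < G. Listing each simplex with vertices in this order, K has dimension 2 with simplices:

  0-simplices (6): A, B, D, E, F, G
  1-simplices (15): AB, AD, AE, AF, AG, BD, BE, BF, BG, DE, DF, DG, EF, EG, FG
  2-simplices (10): ABD, ABG, ADE, AEF, AFG, BDF, BEF, BEG, DEG, DFG

giving chain groups C_0 ≅ Z^6, C_1 ≅ Z^15, C_2 ≅ Z^10.

Boundary ∂_1: C_1 → C_0 is given by ∂[p,q] = [q] − [p]. For instance
  ∂EG = G − E.
As a 6×15 matrix over Z this has rank 5, with invariant factors (1,1,1,1,1).

∂_2: C_2 → C_1 acts by ∂[p,q,r] = [q,r] − [p,r] + [p,q]. For instance
  ∂BDF = DF − BF + BD,
  ∂AFG = FG − AG + AF.
The 15×10 boundary matrix has rank 10 and Smith normal form diag(1,1,1,1,1,1,1,1,1,2).

Reading off H_k = ker ∂_k / im ∂_{k+1}:

  H_2: rank ker ∂_2 − rank ∂_3 = (10 − 10) − 0 = 0, and there is no ∂_3, so H_2 = 0.

H_2 = 0.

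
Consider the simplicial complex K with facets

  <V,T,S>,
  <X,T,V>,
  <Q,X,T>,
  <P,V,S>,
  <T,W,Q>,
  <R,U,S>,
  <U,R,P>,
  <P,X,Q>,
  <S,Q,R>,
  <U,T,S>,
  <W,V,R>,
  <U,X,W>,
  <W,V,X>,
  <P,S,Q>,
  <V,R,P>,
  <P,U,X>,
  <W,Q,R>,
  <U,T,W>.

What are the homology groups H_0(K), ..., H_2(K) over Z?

K has 9 vertices, 27 edges, 18 triangles.
rank ∂_0 = 0, rank ∂_1 = 8 ⇒ b_0 = 9 − 0 − 8 = 1; all invariant factors of ∂_1 are 1 so no torsion. So H_0 ≅ Z.
rank ∂_1 = 8, rank ∂_2 = 18 ⇒ b_1 = 27 − 8 − 18 = 1; ∂_2 has invariant factor(s) [2] giving torsion. So H_1 ≅ Z ⊕ Z/2Z.
rank ∂_2 = 18, rank ∂_3 = 0 ⇒ b_2 = 18 − 18 − 0 = 0. So H_2 ≅ 0.

H_0 = Z,  H_1 = Z ⊕ Z/2Z,  H_2 = 0.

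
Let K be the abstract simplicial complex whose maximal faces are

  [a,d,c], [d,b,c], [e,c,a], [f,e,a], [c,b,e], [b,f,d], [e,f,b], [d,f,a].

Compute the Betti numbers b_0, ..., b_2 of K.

We work with the vertex ordering a < b < c < d < e < f. The simplices of K, each written with vertices in increasing order, are:

  0-simplices (6): a, b, c, d, e, f
  1-simplices (12): ac, ad, ae, af, bc, bd, be, bf, cd, ce, df, ef
  2-simplices (8): acd, ace, adf, aef, bcd, bce, bdf, bef

Hence C_0 ≅ Z^6, C_1 ≅ Z^12, C_2 ≅ Z^8.

Boundary ∂_1: C_1 → C_0 is given by ∂[p,q] = [q] − [p]. For instance
  ∂be = e − b.
The 6×12 boundary matrix has rank 5 and Smith normal form diag(1,1,1,1,1).

The boundary map ∂_2: C_2 → C_1 acts by ∂[p,q,r] = [q,r] − [p,r] + [p,q]. For instance
  ∂ace = ce − ae + ac,
  ∂bcd = cd − bd + bc.
As a 12×8 matrix over Z this has rank 7, with invariant factors (1,1,1,1,1,1,1).

Reading off H_k = ker ∂_k / im ∂_{k+1}:

  H_0: rank C_0 − rank ∂_1 = 6 − 5 = 1, and the invariant factors of ∂_1 are all 1, so H_0 = Z.
  H_1: rank ker ∂_1 − rank ∂_2 = (12 − 5) − 7 = 0, and the invariant factors of ∂_2 are all 1, so H_1 = 0.
  H_2: rank ker ∂_2 − rank ∂_3 = (8 − 7) − 0 = 1, and there is no ∂_3, so H_2 = Z.

As a check, the Euler characteristic is 6 − 12 + 8 = 2, which agrees with 1 − 0 + 1 = 2.

Hence the Betti numbers are b_0 = 1, b_1 = 0, b_2 = 1.

b_0 = 1, b_1 = 0, b_2 = 1.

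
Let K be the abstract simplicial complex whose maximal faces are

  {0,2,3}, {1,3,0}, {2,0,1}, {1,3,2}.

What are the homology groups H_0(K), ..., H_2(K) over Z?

H_0 = Z,  H_1 = 0,  H_2 = Z.

We work with the vertex ordering 0 < 1 < 2 < 3. The simplices of K, each written with vertices in increasing order, are:

  0-simplices (4): [0], [1], [2], [3]
  1-simplices (6): [0,1], [0,2], [0,3], [1,2], [1,3], [2,3]
  2-simplices (4): [0,1,2], [0,1,3], [0,2,3], [1,2,3]

so the chain groups are C_0 ≅ Z^4, C_1 ≅ Z^6, C_2 ≅ Z^4.

The boundary map ∂_1: C_1 → C_0 sends each edge [p,q] (with p < q) to q − p.
The resulting 4×6 matrix has rank 3, and its Smith normal form has invariant factors (1,1,1).

Boundary ∂_2: C_2 → C_1 sends each 2-simplex [p,q,r] to [q,r] − [p,r] + [p,q]. For instance
  ∂[1,2,3] = [2,3] − [1,3] + [1,2],
  ∂[0,1,2] = [1,2] − [0,2] + [0,1].
As a 6×4 matrix over Z this has rank 3, with invariant factors (1,1,1).

Reading off H_k = ker ∂_k / im ∂_{k+1}:

  H_0: rank C_0 − rank ∂_1 = 4 − 3 = 1, and the invariant factors of ∂_1 are all 1, so H_0 ≅ Z.
  H_1: rank ker ∂_1 − rank ∂_2 = (6 − 3) − 3 = 0, and the invariant factors of ∂_2 are all 1, so H_1 ≅ 0.
  H_2: rank ker ∂_2 − rank ∂_3 = (4 − 3) − 0 = 1, and there is no ∂_3, so H_2 ≅ Z.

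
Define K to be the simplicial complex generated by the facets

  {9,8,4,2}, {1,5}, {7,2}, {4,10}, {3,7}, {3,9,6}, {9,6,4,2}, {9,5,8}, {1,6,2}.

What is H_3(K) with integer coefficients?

Fix the vertex order 1 < 2 < 3 < 4 < 5 < 6 < 7 < 8 < 9 < 10 and write every simplex with vertices in increasing order. Then dim K = 3 and the simplices of K are:

  0-simplices (10): [1], [2], [3], [4], [5], [6], [7], [8], [9], [10]
  1-simplices (19): [1,2], [1,5], [1,6], [2,4], [2,6], [2,7], [2,8], [2,9], [3,6], [3,7], [3,9], [4,6], [4,8], [4,9], [4,10], [5,8], [5,9], [6,9], [8,9]
  2-simplices (10): [1,2,6], [2,4,6], [2,4,8], [2,4,9], [2,6,9], [2,8,9], [3,6,9], [4,6,9], [4,8,9], [5,8,9]
  3-simplices (2): [2,4,6,9], [2,4,8,9]

giving chain groups C_0 ≅ Z^10, C_1 ≅ Z^19, C_2 ≅ Z^10, C_3 ≅ Z^2.

The boundary map ∂_1: C_1 → C_0 is given by ∂[p,q] = [q] − [p]. For instance
  ∂[2,8] = [8] − [2].
This gives a 10×19 integer matrix of rank 9; reducing to Smith normal form yields diagonal entries (1,1,1,1,1,1,1,1,1).

The boundary map ∂_2: C_2 → C_1 maps a triangle to the signed sum of its edges. For instance
  ∂[3,6,9] = [6,9] − [3,9] + [3,6],
  ∂[2,4,8] = [4,8] − [2,8] + [2,4].
The resulting 19×10 matrix has rank 8, and its Smith normal form has invariant factors (1,1,1,1,1,1,1,1).

Boundary ∂_3: C_3 → C_2 sends each 3-simplex σ to the alternating sum Σ_i (−1)^i (σ with its i-th vertex removed). For instance
  ∂[2,4,6,9] = [4,6,9] − [2,6,9] + [2,4,9] − [2,4,6],
  ∂[2,4,8,9] = [4,8,9] − [2,8,9] + [2,4,9] − [2,4,8].
This gives a 10×2 integer matrix of rank 2; reducing to Smith normal form yields diagonal entries (1,1).

Computing H_k = (kernel of ∂_k) / (image of ∂_{k+1}):

  H_3: rank ker ∂_3 − rank ∂_4 = (2 − 2) − 0 = 0, and there is no ∂_4, so H_3 = 0.

H_3 = 0.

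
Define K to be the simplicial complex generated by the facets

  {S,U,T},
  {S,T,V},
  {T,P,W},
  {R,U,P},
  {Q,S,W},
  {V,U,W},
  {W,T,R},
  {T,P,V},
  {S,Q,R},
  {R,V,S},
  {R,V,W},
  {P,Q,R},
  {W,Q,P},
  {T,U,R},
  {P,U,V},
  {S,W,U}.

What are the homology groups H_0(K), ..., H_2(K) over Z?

H_0 ≅ Z,  H_1 ≅ Z^2,  H_2 ≅ Z.

K has 8 vertices, 24 edges, 16 triangles.
rank ∂_0 = 0, rank ∂_1 = 7 ⇒ b_0 = 8 − 0 − 7 = 1; all invariant factors of ∂_1 are 1 so no torsion. So H_0 = Z.
rank ∂_1 = 7, rank ∂_2 = 15 ⇒ b_1 = 24 − 7 − 15 = 2; all invariant factors of ∂_2 are 1 so no torsion. So H_1 = Z^2.
rank ∂_2 = 15, rank ∂_3 = 0 ⇒ b_2 = 16 − 15 − 0 = 1. So H_2 = Z.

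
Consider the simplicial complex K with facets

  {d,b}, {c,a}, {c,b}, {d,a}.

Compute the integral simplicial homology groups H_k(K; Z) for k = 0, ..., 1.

H_0 ≅ Z,  H_1 ≅ Z.

Take the total order a < b < c < d on the vertex set. Then K (dimension 1) consists of the simplices:

  0-simplices (4): a, b, c, d
  1-simplices (4): ac, ad, bc, bd

giving chain groups C_0 ≅ Z^4, C_1 ≅ Z^4.

The boundary map ∂_1: C_1 → C_0 maps an edge to its endpoints' difference, ∂[p,q] = q − p. For instance
  ∂bd = d − b.
This gives a 4×4 integer matrix of rank 3; reducing to Smith normal form yields diagonal entries (1,1,1).

Now H_k = ker ∂_k / im ∂_{k+1}, so:

  H_0: rank C_0 − rank ∂_1 = 4 − 3 = 1, and the invariant factors of ∂_1 are all 1, so H_0 = Z.
  H_1: rank ker ∂_1 − rank ∂_2 = (4 − 3) − 0 = 1, and there is no ∂_2, so H_1 = Z.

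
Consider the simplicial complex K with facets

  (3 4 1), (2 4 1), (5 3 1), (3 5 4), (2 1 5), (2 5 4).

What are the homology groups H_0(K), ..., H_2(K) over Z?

H_0 = Z,  H_1 = 0,  H_2 = Z.

Order the vertices as 1 < 2 < 3 < 4 < 5. Listing each simplex with vertices in this order, K has dimension 2 with simplices:

  0-simplices (5): [1], [2], [3], [4], [5]
  1-simplices (9): [1,2], [1,3], [1,4], [1,5], [2,4], [2,5], [3,4], [3,5], [4,5]
  2-simplices (6): [1,2,4], [1,2,5], [1,3,4], [1,3,5], [2,4,5], [3,4,5]

Hence C_0 ≅ Z^5, C_1 ≅ Z^9, C_2 ≅ Z^6.

∂_1: C_1 → C_0 is given by ∂[p,q] = [q] − [p]. For instance
  ∂[4,5] = [5] − [4].
The resulting 5×9 matrix has rank 4, and its Smith normal form has invariant factors (1,1,1,1).

∂_2: C_2 → C_1 acts by ∂[p,q,r] = [q,r] − [p,r] + [p,q]. For instance
  ∂[2,4,5] = [4,5] − [2,5] + [2,4],
  ∂[1,2,5] = [2,5] − [1,5] + [1,2].
This gives a 9×6 integer matrix of rank 5; reducing to Smith normal form yields diagonal entries (1,1,1,1,1).

Computing H_k = (kernel of ∂_k) / (image of ∂_{k+1}):

  H_0: rank C_0 − rank ∂_1 = 5 − 4 = 1, and the invariant factors of ∂_1 are all 1, so H_0 = Z.
  H_1: rank ker ∂_1 − rank ∂_2 = (9 − 4) − 5 = 0, and the invariant factors of ∂_2 are all 1, so H_1 = 0.
  H_2: rank ker ∂_2 − rank ∂_3 = (6 − 5) − 0 = 1, and there is no ∂_3, so H_2 = Z.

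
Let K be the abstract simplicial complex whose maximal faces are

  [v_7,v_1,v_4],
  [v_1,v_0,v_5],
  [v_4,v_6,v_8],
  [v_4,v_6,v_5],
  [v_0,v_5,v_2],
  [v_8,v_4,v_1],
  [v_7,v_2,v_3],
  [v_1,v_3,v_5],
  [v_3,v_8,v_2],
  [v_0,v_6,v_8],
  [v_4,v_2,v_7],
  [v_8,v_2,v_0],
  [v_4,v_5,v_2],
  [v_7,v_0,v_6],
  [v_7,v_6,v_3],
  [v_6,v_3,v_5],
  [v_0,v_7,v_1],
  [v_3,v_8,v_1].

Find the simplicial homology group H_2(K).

H_2 ≅ Z.

Fix the vertex order v_0 < v_1 < v_2 < v_3 < v_4 < v_5 < v_6 < v_7 < v_8 and write every simplex with vertices in increasing order. Then dim K = 2 and the simplices of K are:

  0-simplices (9): [v_0], [v_1], [v_2], [v_3], [v_4], [v_5], [v_6], [v_7], [v_8]
  1-simplices (27): (27 of them)
  2-simplices (18): (18 of them)

Hence C_0 ≅ Z^9, C_1 ≅ Z^27, C_2 ≅ Z^18.

Boundary ∂_1: C_1 → C_0 maps an edge to its endpoints' difference, ∂[p,q] = q − p.
This gives a 9×27 integer matrix of rank 8; reducing to Smith normal form yields diagonal entries (1,1,1,1,1,1,1,1).

Boundary ∂_2: C_2 → C_1 acts by ∂[p,q,r] = [q,r] − [p,r] + [p,q]. For instance
  ∂[v_1,v_3,v_5] = [v_3,v_5] − [v_1,v_5] + [v_1,v_3],
  ∂[v_2,v_3,v_7] = [v_3,v_7] − [v_2,v_7] + [v_2,v_3].
This gives a 27×18 integer matrix of rank 17; reducing to Smith normal form yields diagonal entries (1,1,1,1,1,1,1,1,1,1,1,1,1,1,1,1,1).

From H_k ≅ ker(∂_k) / im(∂_{k+1}) we obtain:

  H_2: rank ker ∂_2 − rank ∂_3 = (18 − 17) − 0 = 1, and there is no ∂_3, so H_2 = Z.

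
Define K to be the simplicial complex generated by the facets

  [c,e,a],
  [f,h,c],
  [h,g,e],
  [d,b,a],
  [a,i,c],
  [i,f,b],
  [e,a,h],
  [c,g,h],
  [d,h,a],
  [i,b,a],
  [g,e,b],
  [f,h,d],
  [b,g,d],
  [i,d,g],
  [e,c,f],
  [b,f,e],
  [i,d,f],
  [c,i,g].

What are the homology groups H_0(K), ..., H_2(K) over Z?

H_0 = Z,  H_1 = Z ⊕ Z/2Z,  H_2 = 0.

Take the total order a < b < c < d < e < f < g < h < i on the vertex set. Then K (dimension 2) consists of the simplices:

  0-simplices (9): a, b, c, d, e, f, g, h, i
  1-simplices (27): ab, ac, ad, ae, ah, ai, bd, be, bf, bg, bi, ce, cf, cg, ch, ci, df, dg, dh, di, ef, eg, eh, fh, fi, gh, gi
  2-simplices (18): abd, abi, ace, aci, adh, aeh, bdg, bef, beg, bfi, cef, cfh, cgh, cgi, dfh, dfi, dgi, egh

Hence C_0 ≅ Z^9, C_1 ≅ Z^27, C_2 ≅ Z^18.

Boundary ∂_1: C_1 → C_0 is given by ∂[p,q] = [q] − [p]. For instance
  ∂ef = f − e.
As a 9×27 matrix over Z this has rank 8, with invariant factors (1,1,1,1,1,1,1,1).

∂_2: C_2 → C_1 sends each 2-simplex [p,q,r] to [q,r] − [p,r] + [p,q]. For instance
  ∂abd = bd − ad + ab,
  ∂abi = bi − ai + ab.
This gives a 27×18 integer matrix of rank 18; reducing to Smith normal form yields diagonal entries (1,1,1,1,1,1,1,1,1,1,1,1,1,1,1,1,1,2).

Computing H_k = (kernel of ∂_k) / (image of ∂_{k+1}):

  H_0: rank C_0 − rank ∂_1 = 9 − 8 = 1, and the invariant factors of ∂_1 are all 1, so H_0 = Z.
  H_1: rank ker ∂_1 − rank ∂_2 = (27 − 8) − 18 = 1, and ∂_2 has invariant factor 2 > 1, so H_1 = Z ⊕ Z/2Z.
  H_2: rank ker ∂_2 − rank ∂_3 = (18 − 18) − 0 = 0, and there is no ∂_3, so H_2 = 0.

As a check, the Euler characteristic is 9 − 27 + 18 = 0, which agrees with 1 − 1 + 0 = 0.
(K is a triangulation of the Klein bottle.)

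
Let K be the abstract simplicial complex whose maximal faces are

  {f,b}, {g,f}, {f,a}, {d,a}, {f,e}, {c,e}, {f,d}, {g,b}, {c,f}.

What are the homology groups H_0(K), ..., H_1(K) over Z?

Fix the vertex order a < b < c < d < e < f < g and write every simplex with vertices in increasing order. Then dim K = 1 and the simplices of K are:

  0-simplices (7): a, b, c, d, e, f, g
  1-simplices (9): ad, af, bf, bg, ce, cf, df, ef, fg

so the chain groups are C_0 ≅ Z^7, C_1 ≅ Z^9.

The boundary map ∂_1: C_1 → C_0 sends each edge [p,q] (with p < q) to q − p.
This gives a 7×9 integer matrix of rank 6; reducing to Smith normal form yields diagonal entries (1,1,1,1,1,1).

Computing H_k = (kernel of ∂_k) / (image of ∂_{k+1}):

  H_0: rank C_0 − rank ∂_1 = 7 − 6 = 1, and the invariant factors of ∂_1 are all 1, so H_0 ≅ Z.
  H_1: rank ker ∂_1 − rank ∂_2 = (9 − 6) − 0 = 3, and there is no ∂_2, so H_1 ≅ Z^3.

As a check, the Euler characteristic is 7 − 9 = -2, which agrees with 1 − 3 = -2.

H_0 = Z,  H_1 = Z^3.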